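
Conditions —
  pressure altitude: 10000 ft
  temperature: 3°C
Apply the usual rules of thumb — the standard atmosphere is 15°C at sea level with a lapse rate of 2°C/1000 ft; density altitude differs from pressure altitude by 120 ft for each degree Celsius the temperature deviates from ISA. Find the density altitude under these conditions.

10960 ft

ISA temperature at 10000 ft = 15 − 2 × (10000/1000) = -5°C.
ISA deviation = 3 − (-5) = +8°C.
Density altitude = 10000 + 120 × (8) = 10000 + (+960) = 10960 ft.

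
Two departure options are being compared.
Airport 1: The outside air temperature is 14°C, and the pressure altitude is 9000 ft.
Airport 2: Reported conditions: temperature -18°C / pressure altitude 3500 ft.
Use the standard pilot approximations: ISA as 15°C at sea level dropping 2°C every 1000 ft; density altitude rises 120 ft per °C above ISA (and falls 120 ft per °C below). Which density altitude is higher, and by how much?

Airport 1: ISA temp = -3°C, deviation +17°C, DA = 9000 + 120 × 17 = 11040 ft.
Airport 2: ISA temp = 8°C, deviation -26°C, DA = 3500 + 120 × (-26) = 380 ft.
Airport 1 is higher by 11040 − 380 = 10660 ft.

Airport 1 by 10660 ft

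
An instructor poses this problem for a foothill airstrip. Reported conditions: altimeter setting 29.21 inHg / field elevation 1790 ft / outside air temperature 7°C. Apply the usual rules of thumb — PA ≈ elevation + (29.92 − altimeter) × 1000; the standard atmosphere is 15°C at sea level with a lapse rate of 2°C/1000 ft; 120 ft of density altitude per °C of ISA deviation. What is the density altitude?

2140 ft

Pressure altitude = 1790 + (29.92 − 29.21) × 1000 = 1790 + (+710) = 2500 ft.
ISA temperature at 2500 ft = 15 − 2 × (2500/1000) = 10°C.
ISA deviation = 7 − 10 = -3°C.
Density altitude = 2500 + 120 × (-3) = 2140 ft.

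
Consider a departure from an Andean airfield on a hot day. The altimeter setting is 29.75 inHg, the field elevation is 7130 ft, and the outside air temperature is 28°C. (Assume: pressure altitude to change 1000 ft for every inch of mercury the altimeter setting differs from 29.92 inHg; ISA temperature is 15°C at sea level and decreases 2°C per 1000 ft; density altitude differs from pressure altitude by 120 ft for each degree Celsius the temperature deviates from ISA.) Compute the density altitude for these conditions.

Pressure altitude = 7130 + (29.92 − 29.75) × 1000 = 7130 + (+170) = 7300 ft.
ISA temperature at 7300 ft = 15 − 2 × (7300/1000) = 0.4°C.
ISA deviation = 28 − 0.4 = +27.6°C.
Density altitude = 7300 + 120 × (27.6) = 10612 ft.

10612 ft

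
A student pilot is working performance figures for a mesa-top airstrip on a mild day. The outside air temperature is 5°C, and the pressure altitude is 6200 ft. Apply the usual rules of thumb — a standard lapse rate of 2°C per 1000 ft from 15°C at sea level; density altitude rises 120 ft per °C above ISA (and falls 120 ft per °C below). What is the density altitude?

ISA temperature at 6200 ft = 15 − 2 × (6200/1000) = 2.6°C.
ISA deviation = 5 − 2.6 = +2.4°C.
Density altitude = 6200 + 120 × (2.4) = 6200 + (+288) = 6488 ft.

6488 ft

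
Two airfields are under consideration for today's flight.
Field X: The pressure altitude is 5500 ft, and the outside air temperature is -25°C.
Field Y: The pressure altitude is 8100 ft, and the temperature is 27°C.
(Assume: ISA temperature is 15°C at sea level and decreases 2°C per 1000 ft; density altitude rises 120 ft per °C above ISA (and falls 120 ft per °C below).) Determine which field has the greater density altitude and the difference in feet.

Field X: ISA temp = 4°C, deviation -29°C, DA = 5500 + 120 × (-29) = 2020 ft.
Field Y: ISA temp = -1.2°C, deviation +28.2°C, DA = 8100 + 120 × 28.2 = 11484 ft.
Field Y is higher by 11484 − 2020 = 9464 ft.

Field Y by 9464 ft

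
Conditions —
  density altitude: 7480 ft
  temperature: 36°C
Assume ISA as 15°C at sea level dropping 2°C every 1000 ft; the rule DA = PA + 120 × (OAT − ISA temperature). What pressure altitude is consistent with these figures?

DA = PA + 120 × (OAT − (15 − 2·PA/1000)) = PA + 120·OAT − 1800 + 0.24·PA = 1.24·PA + 120·OAT − 1800.
So 1.24·PA = 7480 − 120 × 36 + 1800 = 4960.
PA = 4960 / 1.24 = 4000 ft.

4000 ft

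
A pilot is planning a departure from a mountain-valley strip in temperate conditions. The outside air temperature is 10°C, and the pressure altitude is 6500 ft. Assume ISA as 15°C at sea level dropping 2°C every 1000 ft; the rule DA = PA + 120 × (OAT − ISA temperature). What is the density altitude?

7460 ft

ISA temperature at 6500 ft = 15 − 2 × (6500/1000) = 2°C.
ISA deviation = 10 − 2 = +8°C.
Density altitude = 6500 + 120 × (8) = 6500 + (+960) = 7460 ft.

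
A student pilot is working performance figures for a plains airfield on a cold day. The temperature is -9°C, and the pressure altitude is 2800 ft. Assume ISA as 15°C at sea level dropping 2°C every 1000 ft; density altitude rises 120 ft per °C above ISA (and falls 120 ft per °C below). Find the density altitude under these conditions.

592 ft

ISA temperature at 2800 ft = 15 − 2 × (2800/1000) = 9.4°C.
ISA deviation = -9 − 9.4 = -18.4°C.
Density altitude = 2800 + 120 × (-18.4) = 2800 + (-2208) = 592 ft.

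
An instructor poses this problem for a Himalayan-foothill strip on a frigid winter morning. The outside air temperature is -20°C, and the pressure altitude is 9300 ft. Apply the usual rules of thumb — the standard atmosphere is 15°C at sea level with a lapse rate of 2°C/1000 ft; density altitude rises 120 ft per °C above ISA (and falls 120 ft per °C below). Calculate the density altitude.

ISA temperature at 9300 ft = 15 − 2 × (9300/1000) = -3.6°C.
ISA deviation = -20 − (-3.6) = -16.4°C.
Density altitude = 9300 + 120 × (-16.4) = 9300 + (-1968) = 7332 ft.

7332 ft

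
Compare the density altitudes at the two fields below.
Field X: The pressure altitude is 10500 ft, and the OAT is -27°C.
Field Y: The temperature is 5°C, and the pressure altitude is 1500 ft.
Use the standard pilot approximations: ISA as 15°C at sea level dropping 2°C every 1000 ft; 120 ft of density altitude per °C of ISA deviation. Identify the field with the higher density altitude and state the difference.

Field X: ISA temp = -6°C, deviation -21°C, DA = 10500 + 120 × (-21) = 7980 ft.
Field Y: ISA temp = 12°C, deviation -7°C, DA = 1500 + 120 × (-7) = 660 ft.
Field X is higher by 7980 − 660 = 7320 ft.

Field X by 7320 ft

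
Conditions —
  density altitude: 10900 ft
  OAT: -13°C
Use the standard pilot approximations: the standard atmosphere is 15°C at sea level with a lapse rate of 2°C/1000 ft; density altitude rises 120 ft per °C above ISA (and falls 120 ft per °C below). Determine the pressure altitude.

11500 ft

DA = PA + 120 × (OAT − (15 − 2·PA/1000)) = PA + 120·OAT − 1800 + 0.24·PA = 1.24·PA + 120·OAT − 1800.
So 1.24·PA = 10900 − 120 × (-13) + 1800 = 14260.
PA = 14260 / 1.24 = 11500 ft.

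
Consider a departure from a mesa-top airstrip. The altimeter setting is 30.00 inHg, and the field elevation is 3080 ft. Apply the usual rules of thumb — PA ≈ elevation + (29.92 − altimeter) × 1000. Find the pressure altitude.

3000 ft

Pressure correction = (29.92 − 30.00) × 1000 = -80 ft.
Pressure altitude = 3080 + (-80) = 3000 ft.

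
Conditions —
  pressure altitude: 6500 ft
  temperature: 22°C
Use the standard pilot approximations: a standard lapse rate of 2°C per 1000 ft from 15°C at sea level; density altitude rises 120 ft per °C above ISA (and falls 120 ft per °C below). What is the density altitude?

ISA temperature at 6500 ft = 15 − 2 × (6500/1000) = 2°C.
ISA deviation = 22 − 2 = +20°C.
Density altitude = 6500 + 120 × (20) = 6500 + (+2400) = 8900 ft.

8900 ft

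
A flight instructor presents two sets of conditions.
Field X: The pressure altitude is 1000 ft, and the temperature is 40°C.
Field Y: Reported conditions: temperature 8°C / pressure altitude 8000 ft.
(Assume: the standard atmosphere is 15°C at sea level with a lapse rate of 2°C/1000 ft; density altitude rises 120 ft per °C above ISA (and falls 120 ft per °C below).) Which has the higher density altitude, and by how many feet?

Field Y by 4840 ft

Field X: ISA temp = 13°C, deviation +27°C, DA = 1000 + 120 × 27 = 4240 ft.
Field Y: ISA temp = -1°C, deviation +9°C, DA = 8000 + 120 × 9 = 9080 ft.
Field Y is higher by 9080 − 4240 = 4840 ft.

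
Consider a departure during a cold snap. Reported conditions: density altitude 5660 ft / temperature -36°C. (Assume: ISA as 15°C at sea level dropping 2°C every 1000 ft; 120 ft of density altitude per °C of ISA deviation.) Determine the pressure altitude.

9500 ft

DA = PA + 120 × (OAT − (15 − 2·PA/1000)) = PA + 120·OAT − 1800 + 0.24·PA = 1.24·PA + 120·OAT − 1800.
So 1.24·PA = 5660 − 120 × (-36) + 1800 = 11780.
PA = 11780 / 1.24 = 9500 ft.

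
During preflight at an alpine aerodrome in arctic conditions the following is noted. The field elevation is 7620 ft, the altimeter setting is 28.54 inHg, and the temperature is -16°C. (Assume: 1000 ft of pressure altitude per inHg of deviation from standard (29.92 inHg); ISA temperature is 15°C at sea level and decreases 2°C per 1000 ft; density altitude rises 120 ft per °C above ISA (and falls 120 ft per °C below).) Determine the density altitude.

Pressure altitude = 7620 + (29.92 − 28.54) × 1000 = 7620 + (+1380) = 9000 ft.
ISA temperature at 9000 ft = 15 − 2 × (9000/1000) = -3°C.
ISA deviation = -16 − (-3) = -13°C.
Density altitude = 9000 + 120 × (-13) = 7440 ft.

7440 ft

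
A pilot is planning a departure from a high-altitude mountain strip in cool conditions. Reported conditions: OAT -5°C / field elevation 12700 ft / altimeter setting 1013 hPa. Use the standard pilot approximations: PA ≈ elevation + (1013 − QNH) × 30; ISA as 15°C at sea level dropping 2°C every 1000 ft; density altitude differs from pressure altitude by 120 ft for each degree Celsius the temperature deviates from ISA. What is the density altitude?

13348 ft

Pressure altitude = 12700 + (1013 − 1013) × 30 = 12700 + (0) = 12700 ft.
ISA temperature at 12700 ft = 15 − 2 × (12700/1000) = -10.4°C.
ISA deviation = -5 − (-10.4) = +5.4°C.
Density altitude = 12700 + 120 × (5.4) = 13348 ft.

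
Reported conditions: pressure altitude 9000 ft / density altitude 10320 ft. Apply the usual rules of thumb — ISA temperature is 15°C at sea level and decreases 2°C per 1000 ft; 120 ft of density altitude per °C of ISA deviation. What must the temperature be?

8°C

Density altitude − pressure altitude = 10320 − 9000 = +1320 ft.
At 120 ft/°C that is an ISA deviation of 1320/120 = +11°C.
ISA temperature at 9000 ft = 15 − 2 × (9000/1000) = -3°C.
OAT = ISA + deviation = -3 + (+11) = 8°C.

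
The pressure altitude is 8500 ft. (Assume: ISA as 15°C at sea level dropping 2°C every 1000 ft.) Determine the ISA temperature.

-2°C

ISA temperature = 15 − 2 × (8500/1000) = 15 − 17 = -2°C.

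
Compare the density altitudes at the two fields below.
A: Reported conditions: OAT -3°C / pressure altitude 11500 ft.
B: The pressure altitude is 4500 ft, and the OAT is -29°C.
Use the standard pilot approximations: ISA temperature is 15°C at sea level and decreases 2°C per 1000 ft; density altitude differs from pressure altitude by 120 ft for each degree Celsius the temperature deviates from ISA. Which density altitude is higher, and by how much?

A by 11800 ft

A: ISA temp = -8°C, deviation +5°C, DA = 11500 + 120 × 5 = 12100 ft.
B: ISA temp = 6°C, deviation -35°C, DA = 4500 + 120 × (-35) = 300 ft.
A is higher by 12100 − 300 = 11800 ft.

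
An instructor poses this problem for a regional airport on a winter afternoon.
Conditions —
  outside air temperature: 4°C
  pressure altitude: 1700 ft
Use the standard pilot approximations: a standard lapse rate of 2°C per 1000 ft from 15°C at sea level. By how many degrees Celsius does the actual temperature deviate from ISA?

ISA-7.6°C

ISA temperature at 1700 ft = 15 − 2 × (1700/1000) = 11.6°C.
Deviation = OAT − ISA = 4 − 11.6 = -7.6°C.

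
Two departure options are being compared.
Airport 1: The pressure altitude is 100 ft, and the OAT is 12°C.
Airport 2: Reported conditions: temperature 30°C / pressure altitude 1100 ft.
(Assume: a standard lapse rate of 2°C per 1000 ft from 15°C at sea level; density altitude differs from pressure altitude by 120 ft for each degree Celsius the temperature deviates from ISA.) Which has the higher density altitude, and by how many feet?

Airport 2 by 3400 ft

Airport 1: ISA temp = 14.8°C, deviation -2.8°C, DA = 100 + 120 × (-2.8) = -236 ft.
Airport 2: ISA temp = 12.8°C, deviation +17.2°C, DA = 1100 + 120 × 17.2 = 3164 ft.
Airport 2 is higher by 3164 − (-236) = 3400 ft.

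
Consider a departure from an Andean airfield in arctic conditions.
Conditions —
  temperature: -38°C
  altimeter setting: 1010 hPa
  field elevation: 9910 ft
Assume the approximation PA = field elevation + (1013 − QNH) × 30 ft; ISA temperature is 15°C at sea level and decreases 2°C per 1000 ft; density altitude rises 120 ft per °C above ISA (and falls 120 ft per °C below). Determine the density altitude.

6040 ft

Pressure altitude = 9910 + (1013 − 1010) × 30 = 9910 + (+90) = 10000 ft.
ISA temperature at 10000 ft = 15 − 2 × (10000/1000) = -5°C.
ISA deviation = -38 − (-5) = -33°C.
Density altitude = 10000 + 120 × (-33) = 6040 ft.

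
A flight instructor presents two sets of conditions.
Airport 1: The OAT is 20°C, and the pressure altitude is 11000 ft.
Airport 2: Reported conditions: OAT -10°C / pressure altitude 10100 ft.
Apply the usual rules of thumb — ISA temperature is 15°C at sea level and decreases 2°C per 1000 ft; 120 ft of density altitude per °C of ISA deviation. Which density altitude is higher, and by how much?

Airport 1: ISA temp = -7°C, deviation +27°C, DA = 11000 + 120 × 27 = 14240 ft.
Airport 2: ISA temp = -5.2°C, deviation -4.8°C, DA = 10100 + 120 × (-4.8) = 9524 ft.
Airport 1 is higher by 14240 − 9524 = 4716 ft.

Airport 1 by 4716 ft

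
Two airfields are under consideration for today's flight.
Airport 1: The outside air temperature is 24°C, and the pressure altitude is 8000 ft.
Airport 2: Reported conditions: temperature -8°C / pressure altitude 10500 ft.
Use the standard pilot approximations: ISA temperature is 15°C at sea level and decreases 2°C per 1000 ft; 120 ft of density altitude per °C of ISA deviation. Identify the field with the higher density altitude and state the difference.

Airport 1 by 740 ft

Airport 1: ISA temp = -1°C, deviation +25°C, DA = 8000 + 120 × 25 = 11000 ft.
Airport 2: ISA temp = -6°C, deviation -2°C, DA = 10500 + 120 × (-2) = 10260 ft.
Airport 1 is higher by 11000 − 10260 = 740 ft.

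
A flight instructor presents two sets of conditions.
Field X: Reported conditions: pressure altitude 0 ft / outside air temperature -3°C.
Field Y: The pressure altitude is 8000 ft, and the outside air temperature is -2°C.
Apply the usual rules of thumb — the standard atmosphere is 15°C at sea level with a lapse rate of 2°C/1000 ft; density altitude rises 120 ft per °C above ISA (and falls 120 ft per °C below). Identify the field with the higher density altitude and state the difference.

Field X: ISA temp = 15°C, deviation -18°C, DA = 0 + 120 × (-18) = -2160 ft.
Field Y: ISA temp = -1°C, deviation -1°C, DA = 8000 + 120 × (-1) = 7880 ft.
Field Y is higher by 7880 − (-2160) = 10040 ft.

Field Y by 10040 ft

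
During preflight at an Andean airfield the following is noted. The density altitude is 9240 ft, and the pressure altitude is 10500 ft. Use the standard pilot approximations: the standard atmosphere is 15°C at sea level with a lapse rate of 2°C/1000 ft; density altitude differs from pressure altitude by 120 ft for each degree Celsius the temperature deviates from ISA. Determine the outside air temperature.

Density altitude − pressure altitude = 9240 − 10500 = -1260 ft.
At 120 ft/°C that is an ISA deviation of -1260/120 = -10.5°C.
ISA temperature at 10500 ft = 15 − 2 × (10500/1000) = -6°C.
OAT = ISA + deviation = -6 + (-10.5) = -16.5°C.

-16.5°C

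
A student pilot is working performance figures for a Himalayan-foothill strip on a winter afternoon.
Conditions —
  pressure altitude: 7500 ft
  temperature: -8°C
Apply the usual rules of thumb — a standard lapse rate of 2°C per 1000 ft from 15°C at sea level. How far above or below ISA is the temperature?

ISA temperature at 7500 ft = 15 − 2 × (7500/1000) = 0°C.
Deviation = OAT − ISA = -8 − 0 = -8°C.

ISA-8°C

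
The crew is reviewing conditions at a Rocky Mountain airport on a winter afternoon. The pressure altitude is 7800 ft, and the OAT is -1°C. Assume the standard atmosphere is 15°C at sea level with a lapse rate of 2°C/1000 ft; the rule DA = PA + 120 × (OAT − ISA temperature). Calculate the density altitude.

7752 ft

ISA temperature at 7800 ft = 15 − 2 × (7800/1000) = -0.6°C.
ISA deviation = -1 − (-0.6) = -0.4°C.
Density altitude = 7800 + 120 × (-0.4) = 7800 + (-48) = 7752 ft.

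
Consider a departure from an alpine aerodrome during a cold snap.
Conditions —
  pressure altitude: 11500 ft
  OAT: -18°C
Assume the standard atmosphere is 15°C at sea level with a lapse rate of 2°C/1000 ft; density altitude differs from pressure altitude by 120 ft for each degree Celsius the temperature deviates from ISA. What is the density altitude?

10300 ft

ISA temperature at 11500 ft = 15 − 2 × (11500/1000) = -8°C.
ISA deviation = -18 − (-8) = -10°C.
Density altitude = 11500 + 120 × (-10) = 11500 + (-1200) = 10300 ft.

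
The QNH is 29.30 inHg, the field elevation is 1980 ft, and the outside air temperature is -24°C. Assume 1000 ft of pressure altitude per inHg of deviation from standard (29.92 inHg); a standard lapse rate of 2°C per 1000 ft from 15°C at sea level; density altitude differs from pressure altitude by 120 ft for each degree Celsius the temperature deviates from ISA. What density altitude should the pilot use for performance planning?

-1456 ft

Pressure altitude = 1980 + (29.92 − 29.30) × 1000 = 1980 + (+620) = 2600 ft.
ISA temperature at 2600 ft = 15 − 2 × (2600/1000) = 9.8°C.
ISA deviation = -24 − 9.8 = -33.8°C.
Density altitude = 2600 + 120 × (-33.8) = -1456 ft.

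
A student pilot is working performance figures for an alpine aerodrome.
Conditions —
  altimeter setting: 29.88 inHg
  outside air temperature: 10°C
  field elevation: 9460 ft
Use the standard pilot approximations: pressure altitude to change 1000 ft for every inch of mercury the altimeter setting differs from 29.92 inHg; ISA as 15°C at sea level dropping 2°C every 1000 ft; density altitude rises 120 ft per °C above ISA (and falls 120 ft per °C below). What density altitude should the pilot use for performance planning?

Pressure altitude = 9460 + (29.92 − 29.88) × 1000 = 9460 + (+40) = 9500 ft.
ISA temperature at 9500 ft = 15 − 2 × (9500/1000) = -4°C.
ISA deviation = 10 − (-4) = +14°C.
Density altitude = 9500 + 120 × (14) = 11180 ft.

11180 ft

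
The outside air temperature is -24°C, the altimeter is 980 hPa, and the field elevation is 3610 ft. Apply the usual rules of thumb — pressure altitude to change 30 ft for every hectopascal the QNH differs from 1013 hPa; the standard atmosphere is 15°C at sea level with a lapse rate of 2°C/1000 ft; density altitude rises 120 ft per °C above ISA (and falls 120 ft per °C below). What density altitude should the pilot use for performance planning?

Pressure altitude = 3610 + (1013 − 980) × 30 = 3610 + (+990) = 4600 ft.
ISA temperature at 4600 ft = 15 − 2 × (4600/1000) = 5.8°C.
ISA deviation = -24 − 5.8 = -29.8°C.
Density altitude = 4600 + 120 × (-29.8) = 1024 ft.

1024 ft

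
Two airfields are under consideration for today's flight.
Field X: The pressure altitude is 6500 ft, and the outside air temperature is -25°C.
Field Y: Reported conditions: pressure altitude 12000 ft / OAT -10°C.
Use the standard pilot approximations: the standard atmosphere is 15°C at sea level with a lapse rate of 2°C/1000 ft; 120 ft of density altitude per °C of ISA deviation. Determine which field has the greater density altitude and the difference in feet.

Field X: ISA temp = 2°C, deviation -27°C, DA = 6500 + 120 × (-27) = 3260 ft.
Field Y: ISA temp = -9°C, deviation -1°C, DA = 12000 + 120 × (-1) = 11880 ft.
Field Y is higher by 11880 − 3260 = 8620 ft.

Field Y by 8620 ft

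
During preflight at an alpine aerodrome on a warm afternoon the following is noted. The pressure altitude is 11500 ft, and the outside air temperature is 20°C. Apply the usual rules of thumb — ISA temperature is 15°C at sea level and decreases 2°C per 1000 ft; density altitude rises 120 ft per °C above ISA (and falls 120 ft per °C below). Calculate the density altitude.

ISA temperature at 11500 ft = 15 − 2 × (11500/1000) = -8°C.
ISA deviation = 20 − (-8) = +28°C.
Density altitude = 11500 + 120 × (28) = 11500 + (+3360) = 14860 ft.

14860 ft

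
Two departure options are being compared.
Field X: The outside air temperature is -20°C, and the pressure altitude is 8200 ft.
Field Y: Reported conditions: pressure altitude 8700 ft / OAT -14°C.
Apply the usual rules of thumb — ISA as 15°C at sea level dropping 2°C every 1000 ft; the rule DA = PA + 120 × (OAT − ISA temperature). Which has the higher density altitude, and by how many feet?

Field X: ISA temp = -1.4°C, deviation -18.6°C, DA = 8200 + 120 × (-18.6) = 5968 ft.
Field Y: ISA temp = -2.4°C, deviation -11.6°C, DA = 8700 + 120 × (-11.6) = 7308 ft.
Field Y is higher by 7308 − 5968 = 1340 ft.

Field Y by 1340 ft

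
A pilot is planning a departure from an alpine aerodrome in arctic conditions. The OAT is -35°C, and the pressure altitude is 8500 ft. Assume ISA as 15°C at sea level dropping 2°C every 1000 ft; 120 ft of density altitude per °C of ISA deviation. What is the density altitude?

4540 ft

ISA temperature at 8500 ft = 15 − 2 × (8500/1000) = -2°C.
ISA deviation = -35 − (-2) = -33°C.
Density altitude = 8500 + 120 × (-33) = 8500 + (-3960) = 4540 ft.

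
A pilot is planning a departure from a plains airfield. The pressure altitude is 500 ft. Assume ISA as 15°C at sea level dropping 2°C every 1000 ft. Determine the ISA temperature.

14°C

ISA temperature = 15 − 2 × (500/1000) = 15 − 1 = 14°C.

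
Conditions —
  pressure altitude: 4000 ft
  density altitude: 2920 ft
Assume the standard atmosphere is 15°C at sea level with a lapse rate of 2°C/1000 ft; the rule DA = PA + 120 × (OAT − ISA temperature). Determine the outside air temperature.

Density altitude − pressure altitude = 2920 − 4000 = -1080 ft.
At 120 ft/°C that is an ISA deviation of -1080/120 = -9°C.
ISA temperature at 4000 ft = 15 − 2 × (4000/1000) = 7°C.
OAT = ISA + deviation = 7 + (-9) = -2°C.

-2°C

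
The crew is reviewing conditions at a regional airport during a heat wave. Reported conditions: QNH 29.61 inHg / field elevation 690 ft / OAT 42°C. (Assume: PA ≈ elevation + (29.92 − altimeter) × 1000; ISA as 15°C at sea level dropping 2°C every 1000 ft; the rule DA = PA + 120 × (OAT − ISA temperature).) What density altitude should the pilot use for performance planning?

Pressure altitude = 690 + (29.92 − 29.61) × 1000 = 690 + (+310) = 1000 ft.
ISA temperature at 1000 ft = 15 − 2 × (1000/1000) = 13°C.
ISA deviation = 42 − 13 = +29°C.
Density altitude = 1000 + 120 × (29) = 4480 ft.

4480 ft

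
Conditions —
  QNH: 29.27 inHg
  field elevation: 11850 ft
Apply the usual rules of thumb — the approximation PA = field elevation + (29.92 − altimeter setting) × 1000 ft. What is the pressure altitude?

12500 ft

Pressure correction = (29.92 − 29.27) × 1000 = +650 ft.
Pressure altitude = 11850 + (+650) = 12500 ft.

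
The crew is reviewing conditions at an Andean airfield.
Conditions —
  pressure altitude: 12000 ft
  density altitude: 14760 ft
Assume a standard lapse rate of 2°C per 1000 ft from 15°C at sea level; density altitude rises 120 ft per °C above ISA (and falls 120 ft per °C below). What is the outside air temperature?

14°C

Density altitude − pressure altitude = 14760 − 12000 = +2760 ft.
At 120 ft/°C that is an ISA deviation of 2760/120 = +23°C.
ISA temperature at 12000 ft = 15 − 2 × (12000/1000) = -9°C.
OAT = ISA + deviation = -9 + (+23) = 14°C.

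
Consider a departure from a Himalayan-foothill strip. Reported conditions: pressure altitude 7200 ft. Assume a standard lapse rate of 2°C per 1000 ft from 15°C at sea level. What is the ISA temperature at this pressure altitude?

ISA temperature = 15 − 2 × (7200/1000) = 15 − 14.4 = 0.6°C.

0.6°C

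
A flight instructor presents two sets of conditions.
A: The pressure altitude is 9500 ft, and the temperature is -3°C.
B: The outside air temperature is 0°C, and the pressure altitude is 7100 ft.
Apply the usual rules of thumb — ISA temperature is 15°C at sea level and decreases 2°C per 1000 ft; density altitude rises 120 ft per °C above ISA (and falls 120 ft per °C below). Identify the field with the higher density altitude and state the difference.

A: ISA temp = -4°C, deviation +1°C, DA = 9500 + 120 × 1 = 9620 ft.
B: ISA temp = 0.8°C, deviation -0.8°C, DA = 7100 + 120 × (-0.8) = 7004 ft.
A is higher by 9620 − 7004 = 2616 ft.

A by 2616 ft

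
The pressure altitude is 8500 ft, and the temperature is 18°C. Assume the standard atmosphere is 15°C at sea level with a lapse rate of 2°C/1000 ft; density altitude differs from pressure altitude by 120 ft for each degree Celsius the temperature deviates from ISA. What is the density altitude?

10900 ft

ISA temperature at 8500 ft = 15 − 2 × (8500/1000) = -2°C.
ISA deviation = 18 − (-2) = +20°C.
Density altitude = 8500 + 120 × (20) = 8500 + (+2400) = 10900 ft.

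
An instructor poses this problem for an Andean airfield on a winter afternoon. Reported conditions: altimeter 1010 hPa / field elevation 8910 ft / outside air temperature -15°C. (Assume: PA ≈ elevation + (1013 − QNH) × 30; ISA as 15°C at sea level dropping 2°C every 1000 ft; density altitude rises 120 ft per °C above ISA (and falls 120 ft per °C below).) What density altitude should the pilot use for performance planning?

Pressure altitude = 8910 + (1013 − 1010) × 30 = 8910 + (+90) = 9000 ft.
ISA temperature at 9000 ft = 15 − 2 × (9000/1000) = -3°C.
ISA deviation = -15 − (-3) = -12°C.
Density altitude = 9000 + 120 × (-12) = 7560 ft.

7560 ft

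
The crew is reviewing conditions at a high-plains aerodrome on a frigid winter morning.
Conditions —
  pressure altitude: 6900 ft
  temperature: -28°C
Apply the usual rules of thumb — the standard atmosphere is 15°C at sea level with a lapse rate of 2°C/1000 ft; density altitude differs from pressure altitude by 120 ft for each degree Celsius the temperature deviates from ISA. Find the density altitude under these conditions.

3396 ft

ISA temperature at 6900 ft = 15 − 2 × (6900/1000) = 1.2°C.
ISA deviation = -28 − 1.2 = -29.2°C.
Density altitude = 6900 + 120 × (-29.2) = 6900 + (-3504) = 3396 ft.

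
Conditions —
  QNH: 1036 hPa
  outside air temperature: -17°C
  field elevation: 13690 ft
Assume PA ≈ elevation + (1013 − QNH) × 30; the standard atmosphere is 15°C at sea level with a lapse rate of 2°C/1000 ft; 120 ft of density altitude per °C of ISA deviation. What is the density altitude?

12280 ft

Pressure altitude = 13690 + (1013 − 1036) × 30 = 13690 + (-690) = 13000 ft.
ISA temperature at 13000 ft = 15 − 2 × (13000/1000) = -11°C.
ISA deviation = -17 − (-11) = -6°C.
Density altitude = 13000 + 120 × (-6) = 12280 ft.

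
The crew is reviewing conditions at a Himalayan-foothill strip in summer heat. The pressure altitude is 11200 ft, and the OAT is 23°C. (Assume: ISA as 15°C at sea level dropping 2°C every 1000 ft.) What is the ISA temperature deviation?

ISA temperature at 11200 ft = 15 − 2 × (11200/1000) = -7.4°C.
Deviation = OAT − ISA = 23 − (-7.4) = +30.4°C.

ISA+30.4°C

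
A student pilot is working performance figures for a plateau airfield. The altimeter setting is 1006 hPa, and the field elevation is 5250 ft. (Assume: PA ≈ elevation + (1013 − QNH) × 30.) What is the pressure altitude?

5460 ft

Pressure correction = (1013 − 1006) × 30 = +210 ft.
Pressure altitude = 5250 + (+210) = 5460 ft.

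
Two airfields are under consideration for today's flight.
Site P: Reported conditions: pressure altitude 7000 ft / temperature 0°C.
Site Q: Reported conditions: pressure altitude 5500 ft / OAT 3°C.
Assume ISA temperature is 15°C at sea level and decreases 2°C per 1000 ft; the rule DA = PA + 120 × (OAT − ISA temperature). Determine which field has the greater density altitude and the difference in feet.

Site P by 1500 ft

Site P: ISA temp = 1°C, deviation -1°C, DA = 7000 + 120 × (-1) = 6880 ft.
Site Q: ISA temp = 4°C, deviation -1°C, DA = 5500 + 120 × (-1) = 5380 ft.
Site P is higher by 6880 − 5380 = 1500 ft.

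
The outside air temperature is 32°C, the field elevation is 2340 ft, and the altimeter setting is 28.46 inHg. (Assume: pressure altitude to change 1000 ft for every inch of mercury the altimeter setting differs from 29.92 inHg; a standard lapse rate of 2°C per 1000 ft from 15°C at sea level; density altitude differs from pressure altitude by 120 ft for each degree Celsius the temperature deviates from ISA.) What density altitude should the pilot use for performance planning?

Pressure altitude = 2340 + (29.92 − 28.46) × 1000 = 2340 + (+1460) = 3800 ft.
ISA temperature at 3800 ft = 15 − 2 × (3800/1000) = 7.4°C.
ISA deviation = 32 − 7.4 = +24.6°C.
Density altitude = 3800 + 120 × (24.6) = 6752 ft.

6752 ft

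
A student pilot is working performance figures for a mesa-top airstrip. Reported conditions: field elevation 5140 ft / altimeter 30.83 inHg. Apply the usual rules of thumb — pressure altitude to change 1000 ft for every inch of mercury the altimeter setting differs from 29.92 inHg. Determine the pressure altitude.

4230 ft

Pressure correction = (29.92 − 30.83) × 1000 = -910 ft.
Pressure altitude = 5140 + (-910) = 4230 ft.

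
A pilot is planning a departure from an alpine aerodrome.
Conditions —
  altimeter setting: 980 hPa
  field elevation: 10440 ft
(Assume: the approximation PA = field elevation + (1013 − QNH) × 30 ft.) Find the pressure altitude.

Pressure correction = (1013 − 980) × 30 = +990 ft.
Pressure altitude = 10440 + (+990) = 11430 ft.

11430 ft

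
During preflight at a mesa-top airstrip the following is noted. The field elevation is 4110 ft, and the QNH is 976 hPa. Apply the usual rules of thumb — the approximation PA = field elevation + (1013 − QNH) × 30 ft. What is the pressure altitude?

5220 ft

Pressure correction = (1013 − 976) × 30 = +1110 ft.
Pressure altitude = 4110 + (+1110) = 5220 ft.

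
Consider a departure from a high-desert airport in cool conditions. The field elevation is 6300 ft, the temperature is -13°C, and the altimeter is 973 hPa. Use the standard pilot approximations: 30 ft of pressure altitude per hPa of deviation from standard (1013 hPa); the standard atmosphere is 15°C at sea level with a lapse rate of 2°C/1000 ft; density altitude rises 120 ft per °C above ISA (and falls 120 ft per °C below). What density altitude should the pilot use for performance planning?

5940 ft

Pressure altitude = 6300 + (1013 − 973) × 30 = 6300 + (+1200) = 7500 ft.
ISA temperature at 7500 ft = 15 − 2 × (7500/1000) = 0°C.
ISA deviation = -13 − 0 = -13°C.
Density altitude = 7500 + 120 × (-13) = 5940 ft.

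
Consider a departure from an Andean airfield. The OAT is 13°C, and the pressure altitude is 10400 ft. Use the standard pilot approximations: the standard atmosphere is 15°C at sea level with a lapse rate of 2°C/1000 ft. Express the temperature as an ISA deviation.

ISA temperature at 10400 ft = 15 − 2 × (10400/1000) = -5.8°C.
Deviation = OAT − ISA = 13 − (-5.8) = +18.8°C.

ISA+18.8°C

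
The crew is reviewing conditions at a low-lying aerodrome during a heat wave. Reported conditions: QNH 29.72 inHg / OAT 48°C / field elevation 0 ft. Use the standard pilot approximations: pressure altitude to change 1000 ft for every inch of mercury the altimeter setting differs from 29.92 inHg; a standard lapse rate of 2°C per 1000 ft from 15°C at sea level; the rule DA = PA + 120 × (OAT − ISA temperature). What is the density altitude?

Pressure altitude = 0 + (29.92 − 29.72) × 1000 = 0 + (+200) = 200 ft.
ISA temperature at 200 ft = 15 − 2 × (200/1000) = 14.6°C.
ISA deviation = 48 − 14.6 = +33.4°C.
Density altitude = 200 + 120 × (33.4) = 4208 ft.

4208 ft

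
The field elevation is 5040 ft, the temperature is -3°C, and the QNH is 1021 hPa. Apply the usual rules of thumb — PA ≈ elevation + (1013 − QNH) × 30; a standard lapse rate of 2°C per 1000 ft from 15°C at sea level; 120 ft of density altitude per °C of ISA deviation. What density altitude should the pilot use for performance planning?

3792 ft

Pressure altitude = 5040 + (1013 − 1021) × 30 = 5040 + (-240) = 4800 ft.
ISA temperature at 4800 ft = 15 − 2 × (4800/1000) = 5.4°C.
ISA deviation = -3 − 5.4 = -8.4°C.
Density altitude = 4800 + 120 × (-8.4) = 3792 ft.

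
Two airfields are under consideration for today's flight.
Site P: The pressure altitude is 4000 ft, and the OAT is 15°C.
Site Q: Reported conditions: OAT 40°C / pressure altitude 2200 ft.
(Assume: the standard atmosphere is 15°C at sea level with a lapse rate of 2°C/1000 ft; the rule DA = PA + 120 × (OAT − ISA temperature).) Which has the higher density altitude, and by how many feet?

Site Q by 768 ft

Site P: ISA temp = 7°C, deviation +8°C, DA = 4000 + 120 × 8 = 4960 ft.
Site Q: ISA temp = 10.6°C, deviation +29.4°C, DA = 2200 + 120 × 29.4 = 5728 ft.
Site Q is higher by 5728 − 4960 = 768 ft.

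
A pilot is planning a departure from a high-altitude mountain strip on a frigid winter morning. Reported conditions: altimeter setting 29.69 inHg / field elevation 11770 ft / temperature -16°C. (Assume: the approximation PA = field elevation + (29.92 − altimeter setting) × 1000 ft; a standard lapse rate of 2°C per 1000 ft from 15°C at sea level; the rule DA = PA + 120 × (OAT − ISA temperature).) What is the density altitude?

Pressure altitude = 11770 + (29.92 − 29.69) × 1000 = 11770 + (+230) = 12000 ft.
ISA temperature at 12000 ft = 15 − 2 × (12000/1000) = -9°C.
ISA deviation = -16 − (-9) = -7°C.
Density altitude = 12000 + 120 × (-7) = 11160 ft.

11160 ft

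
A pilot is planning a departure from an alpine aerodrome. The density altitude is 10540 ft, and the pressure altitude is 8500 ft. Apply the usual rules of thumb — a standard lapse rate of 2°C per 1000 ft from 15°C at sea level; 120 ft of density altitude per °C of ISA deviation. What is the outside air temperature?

Density altitude − pressure altitude = 10540 − 8500 = +2040 ft.
At 120 ft/°C that is an ISA deviation of 2040/120 = +17°C.
ISA temperature at 8500 ft = 15 − 2 × (8500/1000) = -2°C.
OAT = ISA + deviation = -2 + (+17) = 15°C.

15°C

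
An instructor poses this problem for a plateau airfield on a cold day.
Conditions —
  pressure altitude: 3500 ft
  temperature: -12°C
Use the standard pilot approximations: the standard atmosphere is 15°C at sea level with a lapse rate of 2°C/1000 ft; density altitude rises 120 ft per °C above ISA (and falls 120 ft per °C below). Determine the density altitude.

1100 ft

ISA temperature at 3500 ft = 15 − 2 × (3500/1000) = 8°C.
ISA deviation = -12 − 8 = -20°C.
Density altitude = 3500 + 120 × (-20) = 3500 + (-2400) = 1100 ft.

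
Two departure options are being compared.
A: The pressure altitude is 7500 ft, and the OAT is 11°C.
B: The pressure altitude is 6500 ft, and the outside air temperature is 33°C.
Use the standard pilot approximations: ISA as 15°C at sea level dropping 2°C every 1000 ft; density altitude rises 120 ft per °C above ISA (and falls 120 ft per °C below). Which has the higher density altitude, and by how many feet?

A: ISA temp = 0°C, deviation +11°C, DA = 7500 + 120 × 11 = 8820 ft.
B: ISA temp = 2°C, deviation +31°C, DA = 6500 + 120 × 31 = 10220 ft.
B is higher by 10220 − 8820 = 1400 ft.

B by 1400 ft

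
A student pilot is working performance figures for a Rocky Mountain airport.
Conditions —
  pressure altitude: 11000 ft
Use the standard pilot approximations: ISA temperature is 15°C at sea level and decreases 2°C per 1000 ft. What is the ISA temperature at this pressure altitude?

ISA temperature = 15 − 2 × (11000/1000) = 15 − 22 = -7°C.

-7°C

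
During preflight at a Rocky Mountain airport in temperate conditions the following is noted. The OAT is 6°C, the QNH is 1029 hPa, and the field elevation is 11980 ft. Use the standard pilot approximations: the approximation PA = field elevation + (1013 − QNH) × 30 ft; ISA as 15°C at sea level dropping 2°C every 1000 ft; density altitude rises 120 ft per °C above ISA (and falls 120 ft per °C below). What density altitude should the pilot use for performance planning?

Pressure altitude = 11980 + (1013 − 1029) × 30 = 11980 + (-480) = 11500 ft.
ISA temperature at 11500 ft = 15 − 2 × (11500/1000) = -8°C.
ISA deviation = 6 − (-8) = +14°C.
Density altitude = 11500 + 120 × (14) = 13180 ft.

13180 ft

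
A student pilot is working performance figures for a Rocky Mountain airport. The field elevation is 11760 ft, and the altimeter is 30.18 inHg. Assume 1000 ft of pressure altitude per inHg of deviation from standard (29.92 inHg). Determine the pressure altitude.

Pressure correction = (29.92 − 30.18) × 1000 = -260 ft.
Pressure altitude = 11760 + (-260) = 11500 ft.

11500 ft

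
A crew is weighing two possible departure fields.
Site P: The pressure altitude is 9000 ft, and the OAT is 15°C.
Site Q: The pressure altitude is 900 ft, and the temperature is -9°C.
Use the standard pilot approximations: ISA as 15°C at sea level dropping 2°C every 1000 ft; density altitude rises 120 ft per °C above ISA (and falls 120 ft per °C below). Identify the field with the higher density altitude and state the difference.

Site P by 12924 ft

Site P: ISA temp = -3°C, deviation +18°C, DA = 9000 + 120 × 18 = 11160 ft.
Site Q: ISA temp = 13.2°C, deviation -22.2°C, DA = 900 + 120 × (-22.2) = -1764 ft.
Site P is higher by 11160 − (-1764) = 12924 ft.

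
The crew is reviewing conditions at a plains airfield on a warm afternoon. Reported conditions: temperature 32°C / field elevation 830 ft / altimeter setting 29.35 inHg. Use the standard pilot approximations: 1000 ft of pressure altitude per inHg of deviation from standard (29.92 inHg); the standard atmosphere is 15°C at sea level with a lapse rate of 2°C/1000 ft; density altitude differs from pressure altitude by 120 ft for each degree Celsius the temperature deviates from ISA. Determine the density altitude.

3776 ft

Pressure altitude = 830 + (29.92 − 29.35) × 1000 = 830 + (+570) = 1400 ft.
ISA temperature at 1400 ft = 15 − 2 × (1400/1000) = 12.2°C.
ISA deviation = 32 − 12.2 = +19.8°C.
Density altitude = 1400 + 120 × (19.8) = 3776 ft.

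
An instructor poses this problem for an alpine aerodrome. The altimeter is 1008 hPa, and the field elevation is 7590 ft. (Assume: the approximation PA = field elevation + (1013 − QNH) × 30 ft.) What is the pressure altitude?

Pressure correction = (1013 − 1008) × 30 = +150 ft.
Pressure altitude = 7590 + (+150) = 7740 ft.

7740 ft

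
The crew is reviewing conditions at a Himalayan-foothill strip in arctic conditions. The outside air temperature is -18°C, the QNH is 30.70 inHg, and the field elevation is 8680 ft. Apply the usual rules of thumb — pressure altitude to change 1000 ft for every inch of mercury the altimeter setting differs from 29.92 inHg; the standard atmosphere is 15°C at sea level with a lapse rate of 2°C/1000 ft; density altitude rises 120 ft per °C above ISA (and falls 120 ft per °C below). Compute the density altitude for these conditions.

Pressure altitude = 8680 + (29.92 − 30.70) × 1000 = 8680 + (-780) = 7900 ft.
ISA temperature at 7900 ft = 15 − 2 × (7900/1000) = -0.8°C.
ISA deviation = -18 − (-0.8) = -17.2°C.
Density altitude = 7900 + 120 × (-17.2) = 5836 ft.

5836 ft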